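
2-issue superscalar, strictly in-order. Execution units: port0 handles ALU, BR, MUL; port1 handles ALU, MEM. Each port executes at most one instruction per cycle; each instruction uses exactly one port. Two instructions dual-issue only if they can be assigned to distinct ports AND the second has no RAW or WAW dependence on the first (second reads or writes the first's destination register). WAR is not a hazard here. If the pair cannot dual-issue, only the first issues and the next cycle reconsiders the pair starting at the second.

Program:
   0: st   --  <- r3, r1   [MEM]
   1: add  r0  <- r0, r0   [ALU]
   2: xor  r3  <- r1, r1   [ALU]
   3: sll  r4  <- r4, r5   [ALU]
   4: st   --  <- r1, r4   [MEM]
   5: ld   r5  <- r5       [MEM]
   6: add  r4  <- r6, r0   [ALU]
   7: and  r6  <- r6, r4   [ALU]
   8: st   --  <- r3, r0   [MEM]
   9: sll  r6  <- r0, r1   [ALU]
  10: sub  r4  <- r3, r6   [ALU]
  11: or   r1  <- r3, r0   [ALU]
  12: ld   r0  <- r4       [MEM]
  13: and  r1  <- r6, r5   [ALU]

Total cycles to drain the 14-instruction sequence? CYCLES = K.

CYCLES = 8

0. st;add @i0+i1  | pair
1. xor;sll @i2+i3  | pair
2. st @i4  | no-port MEM/MEM
3. ld;add @i5+i6  | pair
4. and;st @i7+i8  | pair
5. sll @i9  | RAW r6
6. sub;or @i10+i11  | pair
7. ld;and @i12+i13  | pair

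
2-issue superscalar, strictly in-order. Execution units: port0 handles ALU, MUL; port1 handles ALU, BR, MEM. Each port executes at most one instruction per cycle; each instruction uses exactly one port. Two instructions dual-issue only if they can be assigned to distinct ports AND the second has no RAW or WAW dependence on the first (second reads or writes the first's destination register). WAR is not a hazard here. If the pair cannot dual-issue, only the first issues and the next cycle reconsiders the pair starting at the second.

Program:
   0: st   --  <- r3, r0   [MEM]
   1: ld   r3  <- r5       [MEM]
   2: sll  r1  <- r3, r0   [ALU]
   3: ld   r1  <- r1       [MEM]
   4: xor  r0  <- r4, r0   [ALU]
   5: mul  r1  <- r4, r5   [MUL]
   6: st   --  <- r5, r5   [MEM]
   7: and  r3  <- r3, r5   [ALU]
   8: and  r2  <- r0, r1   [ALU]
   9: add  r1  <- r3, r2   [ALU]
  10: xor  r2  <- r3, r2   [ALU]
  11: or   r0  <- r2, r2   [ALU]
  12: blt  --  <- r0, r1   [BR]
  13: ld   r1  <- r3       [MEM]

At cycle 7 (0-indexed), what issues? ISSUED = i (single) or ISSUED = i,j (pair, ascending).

c0: i0 st  no-port MEM/MEM
c1: i1 ld  RAW r3
c2: i2 sll  RAW+WAW r1
c3: i3/i4 ld/xor  2-wide
c4: i5/i6 mul/st  2-wide
c5: i7/i8 and/and  2-wide
c6: i9/i10 add/xor  2-wide
c7: i11 or  RAW r0
c8: i12 blt  no-port BR/MEM
c9: i13 ld  tail

ISSUED = 11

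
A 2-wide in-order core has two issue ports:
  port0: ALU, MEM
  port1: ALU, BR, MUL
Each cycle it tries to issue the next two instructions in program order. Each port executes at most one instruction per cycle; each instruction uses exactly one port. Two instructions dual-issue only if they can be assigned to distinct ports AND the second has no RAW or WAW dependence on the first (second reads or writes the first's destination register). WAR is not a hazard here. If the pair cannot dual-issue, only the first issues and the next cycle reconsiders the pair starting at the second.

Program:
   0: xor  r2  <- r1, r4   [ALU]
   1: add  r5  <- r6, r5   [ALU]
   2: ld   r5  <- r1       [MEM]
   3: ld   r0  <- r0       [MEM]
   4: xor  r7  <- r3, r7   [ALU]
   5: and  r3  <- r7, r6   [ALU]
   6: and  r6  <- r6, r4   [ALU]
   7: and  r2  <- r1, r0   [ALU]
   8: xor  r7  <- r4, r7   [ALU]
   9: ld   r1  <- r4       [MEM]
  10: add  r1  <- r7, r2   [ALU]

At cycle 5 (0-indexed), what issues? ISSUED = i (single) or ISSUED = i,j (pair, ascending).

[0] i0+i1  xor.ALU+add.ALU  -- 2-wide
[1] i2  ld.MEM  -- no-port MEM/MEM
[2] i3+i4  ld.MEM+xor.ALU  -- 2-wide
[3] i5+i6  and.ALU+and.ALU  -- 2-wide
[4] i7+i8  and.ALU+xor.ALU  -- 2-wide
[5] i9  ld.MEM  -- WAW r1
[6] i10  add.ALU  -- tail

ISSUED = 9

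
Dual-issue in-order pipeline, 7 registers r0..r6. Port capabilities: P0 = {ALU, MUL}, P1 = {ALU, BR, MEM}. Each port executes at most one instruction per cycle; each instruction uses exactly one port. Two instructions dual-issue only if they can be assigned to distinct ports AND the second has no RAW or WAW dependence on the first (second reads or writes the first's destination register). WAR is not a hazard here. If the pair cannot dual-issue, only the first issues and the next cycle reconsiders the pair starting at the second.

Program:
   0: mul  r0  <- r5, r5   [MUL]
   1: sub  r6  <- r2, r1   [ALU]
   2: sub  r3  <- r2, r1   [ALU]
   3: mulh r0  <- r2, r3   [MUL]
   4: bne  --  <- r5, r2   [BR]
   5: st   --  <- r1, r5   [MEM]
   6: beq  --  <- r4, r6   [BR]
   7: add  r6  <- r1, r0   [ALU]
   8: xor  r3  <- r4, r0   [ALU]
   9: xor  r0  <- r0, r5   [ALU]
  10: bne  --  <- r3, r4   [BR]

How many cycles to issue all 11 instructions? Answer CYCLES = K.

c0: i0/i1 mul.MUL/sub.ALU  2-wide
c1: i2 sub.ALU  RAW r3
c2: i3/i4 mulh.MUL/bne.BR  2-wide
c3: i5 st.MEM  no-port MEM/BR
c4: i6/i7 beq.BR/add.ALU  2-wide
c5: i8/i9 xor.ALU/xor.ALU  2-wide
c6: i10 bne.BR  tail

CYCLES = 7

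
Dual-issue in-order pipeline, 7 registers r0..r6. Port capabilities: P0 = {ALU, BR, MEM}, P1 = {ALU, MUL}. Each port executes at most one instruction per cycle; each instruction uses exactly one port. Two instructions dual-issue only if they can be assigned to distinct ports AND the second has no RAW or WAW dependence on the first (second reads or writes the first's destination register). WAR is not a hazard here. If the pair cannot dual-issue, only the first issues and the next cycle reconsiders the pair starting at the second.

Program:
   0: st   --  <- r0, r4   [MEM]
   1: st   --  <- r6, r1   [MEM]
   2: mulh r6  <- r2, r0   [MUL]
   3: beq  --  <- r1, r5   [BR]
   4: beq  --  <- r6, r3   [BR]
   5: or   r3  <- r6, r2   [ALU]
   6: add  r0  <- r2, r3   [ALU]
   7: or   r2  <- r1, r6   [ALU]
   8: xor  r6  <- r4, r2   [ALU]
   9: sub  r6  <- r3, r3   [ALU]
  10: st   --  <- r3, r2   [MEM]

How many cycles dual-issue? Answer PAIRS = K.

[0] i0  st  -- no-port MEM/MEM
[1] i1,i2  st;mulh  -- pair
[2] i3  beq  -- no-port BR/BR
[3] i4,i5  beq;or  -- pair
[4] i6,i7  add;or  -- pair
[5] i8  xor  -- WAW r6
[6] i9,i10  sub;st  -- pair

PAIRS = 4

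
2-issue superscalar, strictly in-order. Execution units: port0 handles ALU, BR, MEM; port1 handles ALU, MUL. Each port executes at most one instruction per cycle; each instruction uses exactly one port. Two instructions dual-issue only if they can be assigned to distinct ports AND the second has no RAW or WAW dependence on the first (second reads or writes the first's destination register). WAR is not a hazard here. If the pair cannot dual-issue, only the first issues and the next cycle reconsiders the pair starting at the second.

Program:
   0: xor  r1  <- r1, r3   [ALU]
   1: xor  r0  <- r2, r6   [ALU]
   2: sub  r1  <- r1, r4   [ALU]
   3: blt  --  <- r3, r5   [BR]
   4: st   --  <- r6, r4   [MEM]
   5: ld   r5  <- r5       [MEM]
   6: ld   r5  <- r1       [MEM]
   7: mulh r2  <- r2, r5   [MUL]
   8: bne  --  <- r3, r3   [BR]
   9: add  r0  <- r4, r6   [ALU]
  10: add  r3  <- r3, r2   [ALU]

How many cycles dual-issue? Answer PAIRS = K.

[0] i0,i1  xor+xor  -- dual
[1] i2,i3  sub+blt  -- dual
[2] i4  st  -- no-port MEM/MEM
[3] i5  ld  -- no-port MEM/MEM
[4] i6  ld  -- RAW r5
[5] i7,i8  mulh+bne  -- dual
[6] i9,i10  add+add  -- dual

PAIRS = 4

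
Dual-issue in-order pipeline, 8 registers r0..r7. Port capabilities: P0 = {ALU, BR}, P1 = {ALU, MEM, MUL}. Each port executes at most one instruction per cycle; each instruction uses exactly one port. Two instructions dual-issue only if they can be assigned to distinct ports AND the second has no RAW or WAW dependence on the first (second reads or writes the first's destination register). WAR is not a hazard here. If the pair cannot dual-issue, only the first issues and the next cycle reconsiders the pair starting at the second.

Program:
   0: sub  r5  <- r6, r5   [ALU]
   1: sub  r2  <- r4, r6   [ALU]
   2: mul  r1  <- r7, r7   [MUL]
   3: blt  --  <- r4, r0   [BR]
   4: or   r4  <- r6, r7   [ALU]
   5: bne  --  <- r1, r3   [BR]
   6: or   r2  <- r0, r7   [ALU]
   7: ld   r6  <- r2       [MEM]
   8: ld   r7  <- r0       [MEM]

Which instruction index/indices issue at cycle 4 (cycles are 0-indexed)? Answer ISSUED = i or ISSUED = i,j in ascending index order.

0. sub.ALU+sub.ALU @i0&i1  | pair
1. mul.MUL+blt.BR @i2&i3  | pair
2. or.ALU+bne.BR @i4&i5  | pair
3. or.ALU @i6  | RAW r2
4. ld.MEM @i7  | no-port MEM/MEM
5. ld.MEM @i8  | tail

ISSUED = 7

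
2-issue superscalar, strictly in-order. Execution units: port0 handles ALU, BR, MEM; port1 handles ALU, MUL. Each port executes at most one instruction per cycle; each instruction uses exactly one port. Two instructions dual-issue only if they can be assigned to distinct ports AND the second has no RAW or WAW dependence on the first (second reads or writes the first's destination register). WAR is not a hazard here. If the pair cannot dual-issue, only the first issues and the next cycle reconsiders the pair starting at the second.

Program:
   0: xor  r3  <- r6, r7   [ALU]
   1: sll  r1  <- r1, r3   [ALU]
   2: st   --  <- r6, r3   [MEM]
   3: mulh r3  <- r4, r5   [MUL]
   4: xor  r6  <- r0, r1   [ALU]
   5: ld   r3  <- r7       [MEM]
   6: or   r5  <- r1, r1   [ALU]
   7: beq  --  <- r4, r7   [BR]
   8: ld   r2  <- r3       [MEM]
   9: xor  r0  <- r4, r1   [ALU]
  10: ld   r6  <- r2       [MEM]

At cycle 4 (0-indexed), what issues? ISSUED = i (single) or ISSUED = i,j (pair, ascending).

#0 head=0: xor i0 RAW r3
#1 head=1: sll st i1,i2 pair
#2 head=3: mulh xor i3,i4 pair
#3 head=5: ld or i5,i6 pair
#4 head=7: beq i7 no-port BR/MEM
#5 head=8: ld xor i8,i9 pair
#6 head=10: ld i10 tail

ISSUED = 7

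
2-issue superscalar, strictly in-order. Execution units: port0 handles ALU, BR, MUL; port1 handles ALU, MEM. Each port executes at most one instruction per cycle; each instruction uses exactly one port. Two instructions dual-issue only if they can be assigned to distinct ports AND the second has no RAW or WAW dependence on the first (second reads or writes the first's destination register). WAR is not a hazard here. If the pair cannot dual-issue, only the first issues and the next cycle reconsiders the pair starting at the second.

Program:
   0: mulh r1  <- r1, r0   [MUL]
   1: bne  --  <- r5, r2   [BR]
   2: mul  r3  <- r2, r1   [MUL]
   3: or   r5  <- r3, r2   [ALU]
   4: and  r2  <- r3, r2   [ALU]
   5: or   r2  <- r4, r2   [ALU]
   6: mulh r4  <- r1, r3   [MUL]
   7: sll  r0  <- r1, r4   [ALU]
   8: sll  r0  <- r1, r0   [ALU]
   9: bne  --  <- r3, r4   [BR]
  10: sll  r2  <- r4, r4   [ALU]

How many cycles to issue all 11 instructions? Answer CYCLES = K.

0. mulh @i0  | no-port MUL/BR
1. bne @i1  | no-port BR/MUL
2. mul @i2  | RAW r3
3. or and @i3+i4  | 2-wide
4. or mulh @i5+i6  | 2-wide
5. sll @i7  | RAW+WAW r0
6. sll bne @i8+i9  | 2-wide
7. sll @i10  | tail

CYCLES = 8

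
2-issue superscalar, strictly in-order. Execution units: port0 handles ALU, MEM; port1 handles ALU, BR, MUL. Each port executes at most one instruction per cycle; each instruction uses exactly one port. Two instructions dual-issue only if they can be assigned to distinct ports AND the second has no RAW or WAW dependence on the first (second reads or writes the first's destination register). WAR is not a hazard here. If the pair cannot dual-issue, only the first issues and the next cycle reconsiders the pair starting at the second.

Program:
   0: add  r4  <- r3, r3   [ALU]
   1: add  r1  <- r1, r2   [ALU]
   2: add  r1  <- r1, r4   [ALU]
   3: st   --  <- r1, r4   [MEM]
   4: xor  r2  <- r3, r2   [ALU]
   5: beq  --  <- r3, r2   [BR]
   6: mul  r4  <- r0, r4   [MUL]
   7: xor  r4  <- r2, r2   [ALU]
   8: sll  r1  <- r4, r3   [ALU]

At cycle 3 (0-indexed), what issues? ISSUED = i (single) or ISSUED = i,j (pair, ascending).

c0: i0&i1 add+add  2-wide
c1: i2 add  RAW r1
c2: i3&i4 st+xor  2-wide
c3: i5 beq  no-port BR/MUL
c4: i6 mul  WAW r4
c5: i7 xor  RAW r4
c6: i8 sll  tail

ISSUED = 5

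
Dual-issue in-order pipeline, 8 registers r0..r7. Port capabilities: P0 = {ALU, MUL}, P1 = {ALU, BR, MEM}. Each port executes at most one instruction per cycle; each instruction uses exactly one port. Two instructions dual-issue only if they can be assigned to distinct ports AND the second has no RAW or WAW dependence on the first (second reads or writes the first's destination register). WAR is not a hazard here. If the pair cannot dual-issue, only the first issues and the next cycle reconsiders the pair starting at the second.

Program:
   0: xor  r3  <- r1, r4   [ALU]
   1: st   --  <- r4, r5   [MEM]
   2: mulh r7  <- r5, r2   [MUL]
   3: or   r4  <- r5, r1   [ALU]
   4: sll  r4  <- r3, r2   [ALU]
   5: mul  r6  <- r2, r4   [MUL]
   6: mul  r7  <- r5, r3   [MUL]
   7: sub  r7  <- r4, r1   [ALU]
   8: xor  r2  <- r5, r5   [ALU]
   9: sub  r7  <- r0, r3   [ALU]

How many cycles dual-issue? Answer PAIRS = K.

PAIRS = 3

#0 head=0: xor;st i0+i1 2-wide
#1 head=2: mulh;or i2+i3 2-wide
#2 head=4: sll i4 RAW r4
#3 head=5: mul i5 no-port MUL/MUL
#4 head=6: mul i6 WAW r7
#5 head=7: sub;xor i7+i8 2-wide
#6 head=9: sub i9 tail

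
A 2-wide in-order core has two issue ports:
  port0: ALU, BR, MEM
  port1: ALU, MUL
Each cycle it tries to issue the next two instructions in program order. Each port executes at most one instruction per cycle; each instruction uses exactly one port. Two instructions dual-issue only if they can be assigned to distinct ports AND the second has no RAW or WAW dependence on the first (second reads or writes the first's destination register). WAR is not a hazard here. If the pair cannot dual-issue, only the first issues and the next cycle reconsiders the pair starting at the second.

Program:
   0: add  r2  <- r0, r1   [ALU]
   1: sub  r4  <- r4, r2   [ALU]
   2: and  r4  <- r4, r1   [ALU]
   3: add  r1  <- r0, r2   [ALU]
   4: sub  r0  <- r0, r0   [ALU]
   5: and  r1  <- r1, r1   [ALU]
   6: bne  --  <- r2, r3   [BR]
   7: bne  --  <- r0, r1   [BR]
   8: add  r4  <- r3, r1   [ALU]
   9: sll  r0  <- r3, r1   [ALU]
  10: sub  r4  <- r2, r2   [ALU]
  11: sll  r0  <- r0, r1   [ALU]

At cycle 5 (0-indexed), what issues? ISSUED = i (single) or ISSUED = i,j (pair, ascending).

#0 head=0: add.ALU i0 RAW r2
#1 head=1: sub.ALU i1 RAW+WAW r4
#2 head=2: and.ALU+add.ALU i2/i3 2-wide
#3 head=4: sub.ALU+and.ALU i4/i5 2-wide
#4 head=6: bne.BR i6 no-port BR/BR
#5 head=7: bne.BR+add.ALU i7/i8 2-wide
#6 head=9: sll.ALU+sub.ALU i9/i10 2-wide
#7 head=11: sll.ALU i11 tail

ISSUED = 7,8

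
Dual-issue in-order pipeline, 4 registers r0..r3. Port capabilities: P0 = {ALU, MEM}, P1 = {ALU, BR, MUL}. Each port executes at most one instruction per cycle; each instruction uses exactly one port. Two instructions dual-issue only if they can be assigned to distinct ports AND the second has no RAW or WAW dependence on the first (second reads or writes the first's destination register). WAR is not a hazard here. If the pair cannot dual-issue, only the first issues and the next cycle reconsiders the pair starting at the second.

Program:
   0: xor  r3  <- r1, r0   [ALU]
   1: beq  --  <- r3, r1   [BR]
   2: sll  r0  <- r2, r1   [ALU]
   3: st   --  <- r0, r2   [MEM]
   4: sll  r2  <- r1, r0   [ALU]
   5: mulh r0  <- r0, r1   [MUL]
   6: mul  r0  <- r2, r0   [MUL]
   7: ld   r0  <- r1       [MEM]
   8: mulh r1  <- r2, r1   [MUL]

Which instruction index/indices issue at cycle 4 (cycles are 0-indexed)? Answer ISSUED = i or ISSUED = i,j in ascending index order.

ISSUED = 6

[0] i0  xor.ALU  -- RAW r3
[1] i1&i2  beq.BR;sll.ALU  -- pair
[2] i3&i4  st.MEM;sll.ALU  -- pair
[3] i5  mulh.MUL  -- no-port MUL/MUL
[4] i6  mul.MUL  -- WAW r0
[5] i7&i8  ld.MEM;mulh.MUL  -- pair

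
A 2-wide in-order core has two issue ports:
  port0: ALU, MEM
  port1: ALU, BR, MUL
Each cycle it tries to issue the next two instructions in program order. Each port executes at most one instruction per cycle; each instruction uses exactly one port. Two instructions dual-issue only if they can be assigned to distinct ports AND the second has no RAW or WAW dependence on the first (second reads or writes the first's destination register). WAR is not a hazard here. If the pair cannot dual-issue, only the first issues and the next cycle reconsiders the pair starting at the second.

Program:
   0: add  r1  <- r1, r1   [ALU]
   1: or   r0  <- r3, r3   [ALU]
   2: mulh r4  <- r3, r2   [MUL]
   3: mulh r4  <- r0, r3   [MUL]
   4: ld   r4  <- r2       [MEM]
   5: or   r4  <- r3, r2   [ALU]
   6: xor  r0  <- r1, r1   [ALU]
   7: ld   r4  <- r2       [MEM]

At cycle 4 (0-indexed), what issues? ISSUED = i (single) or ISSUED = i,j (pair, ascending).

[0] i0+i1  add/or  -- pair
[1] i2  mulh  -- no-port MUL/MUL
[2] i3  mulh  -- WAW r4
[3] i4  ld  -- WAW r4
[4] i5+i6  or/xor  -- pair
[5] i7  ld  -- tail

ISSUED = 5,6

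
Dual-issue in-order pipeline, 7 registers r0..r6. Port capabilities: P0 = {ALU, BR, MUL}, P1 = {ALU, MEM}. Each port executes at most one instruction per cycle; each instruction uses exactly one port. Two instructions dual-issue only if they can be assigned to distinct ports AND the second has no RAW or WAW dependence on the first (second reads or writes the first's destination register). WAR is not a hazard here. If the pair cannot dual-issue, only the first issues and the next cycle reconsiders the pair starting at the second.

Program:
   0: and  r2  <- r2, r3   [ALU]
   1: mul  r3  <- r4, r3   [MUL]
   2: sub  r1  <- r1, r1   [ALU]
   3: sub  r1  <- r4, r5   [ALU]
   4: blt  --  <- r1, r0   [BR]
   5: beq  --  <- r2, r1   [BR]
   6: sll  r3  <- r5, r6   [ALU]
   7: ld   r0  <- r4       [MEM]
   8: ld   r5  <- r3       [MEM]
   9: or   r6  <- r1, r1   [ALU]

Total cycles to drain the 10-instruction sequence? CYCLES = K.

CYCLES = 7

  cy0 -> i0,i1 (and mul) pair
  cy1 -> i2 (sub) WAW r1
  cy2 -> i3 (sub) RAW r1
  cy3 -> i4 (blt) no-port BR/BR
  cy4 -> i5,i6 (beq sll) pair
  cy5 -> i7 (ld) no-port MEM/MEM
  cy6 -> i8,i9 (ld or) pair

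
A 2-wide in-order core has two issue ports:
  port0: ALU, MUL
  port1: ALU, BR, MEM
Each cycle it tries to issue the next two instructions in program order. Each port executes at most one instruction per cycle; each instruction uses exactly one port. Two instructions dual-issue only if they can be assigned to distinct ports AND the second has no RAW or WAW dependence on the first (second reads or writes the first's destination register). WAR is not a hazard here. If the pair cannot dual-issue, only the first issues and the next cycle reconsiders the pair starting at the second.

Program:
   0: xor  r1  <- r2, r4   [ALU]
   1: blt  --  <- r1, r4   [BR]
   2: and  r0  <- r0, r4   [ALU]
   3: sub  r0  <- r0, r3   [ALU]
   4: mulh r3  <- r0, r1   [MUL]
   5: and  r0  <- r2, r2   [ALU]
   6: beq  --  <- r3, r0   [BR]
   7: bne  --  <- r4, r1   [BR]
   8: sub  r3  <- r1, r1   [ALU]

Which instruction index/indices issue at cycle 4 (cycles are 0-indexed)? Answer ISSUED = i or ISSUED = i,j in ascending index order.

ISSUED = 6

  cy0 -> i0 (xor) RAW r1
  cy1 -> i1,i2 (blt and) dual
  cy2 -> i3 (sub) RAW r0
  cy3 -> i4,i5 (mulh and) dual
  cy4 -> i6 (beq) no-port BR/BR
  cy5 -> i7,i8 (bne sub) dual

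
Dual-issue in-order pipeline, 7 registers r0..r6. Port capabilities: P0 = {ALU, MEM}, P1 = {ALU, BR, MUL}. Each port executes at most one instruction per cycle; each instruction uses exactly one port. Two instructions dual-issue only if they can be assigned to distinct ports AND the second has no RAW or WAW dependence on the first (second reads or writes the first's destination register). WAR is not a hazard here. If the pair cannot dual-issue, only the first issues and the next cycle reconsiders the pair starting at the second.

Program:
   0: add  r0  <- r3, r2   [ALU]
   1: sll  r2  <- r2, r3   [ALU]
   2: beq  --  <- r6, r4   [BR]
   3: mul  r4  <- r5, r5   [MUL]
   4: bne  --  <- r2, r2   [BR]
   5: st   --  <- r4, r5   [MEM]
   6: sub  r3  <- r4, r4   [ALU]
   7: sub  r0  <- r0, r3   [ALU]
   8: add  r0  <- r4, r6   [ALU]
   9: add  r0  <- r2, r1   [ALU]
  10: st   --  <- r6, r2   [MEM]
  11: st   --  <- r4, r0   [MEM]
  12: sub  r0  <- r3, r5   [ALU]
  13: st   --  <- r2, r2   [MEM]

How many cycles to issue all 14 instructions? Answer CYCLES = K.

CYCLES = 10

t=0 i0/i1:add.ALU/sll.ALU ; pair
t=1 i2:beq.BR ; no-port BR/MUL
t=2 i3:mul.MUL ; no-port MUL/BR
t=3 i4/i5:bne.BR/st.MEM ; pair
t=4 i6:sub.ALU ; RAW r3
t=5 i7:sub.ALU ; WAW r0
t=6 i8:add.ALU ; WAW r0
t=7 i9/i10:add.ALU/st.MEM ; pair
t=8 i11/i12:st.MEM/sub.ALU ; pair
t=9 i13:st.MEM ; tail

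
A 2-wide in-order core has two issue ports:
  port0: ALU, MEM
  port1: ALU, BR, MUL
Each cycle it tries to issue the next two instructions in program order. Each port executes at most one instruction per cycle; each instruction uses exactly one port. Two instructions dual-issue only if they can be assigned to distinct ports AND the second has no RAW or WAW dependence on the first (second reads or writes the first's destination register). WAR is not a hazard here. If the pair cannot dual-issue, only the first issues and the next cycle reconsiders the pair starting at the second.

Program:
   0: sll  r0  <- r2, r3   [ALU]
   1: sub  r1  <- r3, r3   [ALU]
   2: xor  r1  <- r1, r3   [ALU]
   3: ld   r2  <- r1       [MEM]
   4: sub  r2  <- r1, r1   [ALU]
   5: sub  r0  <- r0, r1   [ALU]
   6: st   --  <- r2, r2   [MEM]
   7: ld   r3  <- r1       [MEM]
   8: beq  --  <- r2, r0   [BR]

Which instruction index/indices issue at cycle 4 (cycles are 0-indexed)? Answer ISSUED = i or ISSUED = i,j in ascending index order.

ISSUED = 6

[0] i0&i1  sll.ALU+sub.ALU  -- 2-wide
[1] i2  xor.ALU  -- RAW r1
[2] i3  ld.MEM  -- WAW r2
[3] i4&i5  sub.ALU+sub.ALU  -- 2-wide
[4] i6  st.MEM  -- no-port MEM/MEM
[5] i7&i8  ld.MEM+beq.BR  -- 2-wide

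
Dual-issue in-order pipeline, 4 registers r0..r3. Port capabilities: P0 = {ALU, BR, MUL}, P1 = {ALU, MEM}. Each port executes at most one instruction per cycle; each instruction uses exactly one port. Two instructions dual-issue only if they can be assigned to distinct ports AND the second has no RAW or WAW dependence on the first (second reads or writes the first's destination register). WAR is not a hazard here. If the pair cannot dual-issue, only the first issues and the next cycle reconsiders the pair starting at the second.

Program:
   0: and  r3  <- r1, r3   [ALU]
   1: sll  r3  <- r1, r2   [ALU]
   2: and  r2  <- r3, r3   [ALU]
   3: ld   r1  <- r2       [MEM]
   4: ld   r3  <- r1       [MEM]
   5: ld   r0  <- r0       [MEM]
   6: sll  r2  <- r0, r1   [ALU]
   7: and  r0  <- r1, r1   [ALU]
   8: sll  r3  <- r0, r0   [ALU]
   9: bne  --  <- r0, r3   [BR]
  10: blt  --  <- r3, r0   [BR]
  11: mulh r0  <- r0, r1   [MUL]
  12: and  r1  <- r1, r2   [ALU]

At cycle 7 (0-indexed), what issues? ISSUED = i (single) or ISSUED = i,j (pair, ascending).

c0: i0 and  WAW r3
c1: i1 sll  RAW r3
c2: i2 and  RAW r2
c3: i3 ld  no-port MEM/MEM
c4: i4 ld  no-port MEM/MEM
c5: i5 ld  RAW r0
c6: i6,i7 sll;and  dual
c7: i8 sll  RAW r3
c8: i9 bne  no-port BR/BR
c9: i10 blt  no-port BR/MUL
c10: i11,i12 mulh;and  dual

ISSUED = 8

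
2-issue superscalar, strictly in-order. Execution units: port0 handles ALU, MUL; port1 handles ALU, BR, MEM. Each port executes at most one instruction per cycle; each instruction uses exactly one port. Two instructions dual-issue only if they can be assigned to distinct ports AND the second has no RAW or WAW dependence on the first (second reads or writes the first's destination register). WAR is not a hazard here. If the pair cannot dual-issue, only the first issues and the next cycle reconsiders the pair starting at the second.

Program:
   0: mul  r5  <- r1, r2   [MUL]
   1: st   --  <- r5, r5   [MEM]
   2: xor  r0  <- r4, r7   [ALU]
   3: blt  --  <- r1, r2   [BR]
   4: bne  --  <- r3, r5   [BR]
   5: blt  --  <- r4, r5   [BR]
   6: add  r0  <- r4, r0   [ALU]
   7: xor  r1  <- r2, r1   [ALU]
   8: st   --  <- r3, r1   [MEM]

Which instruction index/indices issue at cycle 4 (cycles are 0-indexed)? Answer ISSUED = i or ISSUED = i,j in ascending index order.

0. mul.MUL @i0  | RAW r5
1. st.MEM+xor.ALU @i1/i2  | dual
2. blt.BR @i3  | no-port BR/BR
3. bne.BR @i4  | no-port BR/BR
4. blt.BR+add.ALU @i5/i6  | dual
5. xor.ALU @i7  | RAW r1
6. st.MEM @i8  | tail

ISSUED = 5,6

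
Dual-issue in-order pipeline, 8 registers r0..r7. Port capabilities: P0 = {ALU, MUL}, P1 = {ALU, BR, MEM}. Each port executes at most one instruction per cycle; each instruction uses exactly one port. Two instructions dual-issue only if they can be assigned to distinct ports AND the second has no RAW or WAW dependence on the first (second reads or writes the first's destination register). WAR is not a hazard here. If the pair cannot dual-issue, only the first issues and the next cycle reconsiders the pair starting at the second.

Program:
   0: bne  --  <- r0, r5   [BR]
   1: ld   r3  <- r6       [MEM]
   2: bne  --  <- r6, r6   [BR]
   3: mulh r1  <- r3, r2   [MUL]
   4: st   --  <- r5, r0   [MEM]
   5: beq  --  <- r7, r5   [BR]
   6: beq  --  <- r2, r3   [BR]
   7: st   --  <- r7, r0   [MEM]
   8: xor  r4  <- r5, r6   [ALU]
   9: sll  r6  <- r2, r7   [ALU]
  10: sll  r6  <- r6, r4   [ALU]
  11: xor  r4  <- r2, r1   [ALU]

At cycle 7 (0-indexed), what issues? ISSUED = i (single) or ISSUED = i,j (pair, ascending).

#0 head=0: bne i0 no-port BR/MEM
#1 head=1: ld i1 no-port MEM/BR
#2 head=2: bne+mulh i2+i3 2-wide
#3 head=4: st i4 no-port MEM/BR
#4 head=5: beq i5 no-port BR/BR
#5 head=6: beq i6 no-port BR/MEM
#6 head=7: st+xor i7+i8 2-wide
#7 head=9: sll i9 RAW+WAW r6
#8 head=10: sll+xor i10+i11 2-wide

ISSUED = 9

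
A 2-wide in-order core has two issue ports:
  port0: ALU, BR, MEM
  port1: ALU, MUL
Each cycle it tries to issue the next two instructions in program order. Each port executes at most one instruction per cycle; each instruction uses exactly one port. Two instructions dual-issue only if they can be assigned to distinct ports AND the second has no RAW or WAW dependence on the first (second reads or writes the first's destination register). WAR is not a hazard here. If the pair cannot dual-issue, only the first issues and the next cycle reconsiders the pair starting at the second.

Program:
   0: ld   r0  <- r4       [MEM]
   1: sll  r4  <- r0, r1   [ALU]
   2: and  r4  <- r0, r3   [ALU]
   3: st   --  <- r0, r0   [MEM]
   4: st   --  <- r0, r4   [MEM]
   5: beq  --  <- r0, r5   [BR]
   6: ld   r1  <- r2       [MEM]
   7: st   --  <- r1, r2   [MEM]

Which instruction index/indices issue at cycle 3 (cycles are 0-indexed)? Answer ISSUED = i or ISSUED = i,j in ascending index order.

ISSUED = 4

c0: i0 ld.MEM  RAW r0
c1: i1 sll.ALU  WAW r4
c2: i2,i3 and.ALU+st.MEM  pair
c3: i4 st.MEM  no-port MEM/BR
c4: i5 beq.BR  no-port BR/MEM
c5: i6 ld.MEM  no-port MEM/MEM
c6: i7 st.MEM  tail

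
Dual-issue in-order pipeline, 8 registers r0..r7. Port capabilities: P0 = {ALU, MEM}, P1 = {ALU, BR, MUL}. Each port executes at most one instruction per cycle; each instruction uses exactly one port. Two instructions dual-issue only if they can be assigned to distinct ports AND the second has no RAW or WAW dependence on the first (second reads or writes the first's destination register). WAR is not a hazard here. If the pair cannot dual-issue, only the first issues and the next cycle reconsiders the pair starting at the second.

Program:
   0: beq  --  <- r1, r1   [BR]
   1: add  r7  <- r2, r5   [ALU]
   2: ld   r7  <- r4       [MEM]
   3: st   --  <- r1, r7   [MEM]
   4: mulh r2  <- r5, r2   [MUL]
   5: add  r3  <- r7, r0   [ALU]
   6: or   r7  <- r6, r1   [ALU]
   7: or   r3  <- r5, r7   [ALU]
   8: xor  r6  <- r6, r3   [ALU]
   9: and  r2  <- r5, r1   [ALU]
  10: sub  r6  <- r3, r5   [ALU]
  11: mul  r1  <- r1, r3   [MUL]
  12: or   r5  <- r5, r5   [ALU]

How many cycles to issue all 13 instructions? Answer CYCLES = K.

CYCLES = 8

[0] i0/i1  beq.BR+add.ALU  -- pair
[1] i2  ld.MEM  -- no-port MEM/MEM
[2] i3/i4  st.MEM+mulh.MUL  -- pair
[3] i5/i6  add.ALU+or.ALU  -- pair
[4] i7  or.ALU  -- RAW r3
[5] i8/i9  xor.ALU+and.ALU  -- pair
[6] i10/i11  sub.ALU+mul.MUL  -- pair
[7] i12  or.ALU  -- tail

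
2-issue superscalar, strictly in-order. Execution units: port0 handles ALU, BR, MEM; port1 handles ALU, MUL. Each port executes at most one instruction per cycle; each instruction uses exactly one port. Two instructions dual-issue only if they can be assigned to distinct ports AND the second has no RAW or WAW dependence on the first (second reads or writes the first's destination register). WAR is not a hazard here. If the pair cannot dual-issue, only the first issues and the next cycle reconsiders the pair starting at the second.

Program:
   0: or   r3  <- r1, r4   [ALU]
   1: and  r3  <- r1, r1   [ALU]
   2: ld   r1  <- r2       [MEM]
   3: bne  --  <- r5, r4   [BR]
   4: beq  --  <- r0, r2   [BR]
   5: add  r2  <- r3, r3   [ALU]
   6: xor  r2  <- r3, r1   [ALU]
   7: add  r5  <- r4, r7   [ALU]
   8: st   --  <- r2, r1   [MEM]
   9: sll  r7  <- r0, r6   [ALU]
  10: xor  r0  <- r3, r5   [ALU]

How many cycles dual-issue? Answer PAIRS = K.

PAIRS = 4

[0] i0  or.ALU  -- WAW r3
[1] i1,i2  and.ALU ld.MEM  -- dual
[2] i3  bne.BR  -- no-port BR/BR
[3] i4,i5  beq.BR add.ALU  -- dual
[4] i6,i7  xor.ALU add.ALU  -- dual
[5] i8,i9  st.MEM sll.ALU  -- dual
[6] i10  xor.ALU  -- tail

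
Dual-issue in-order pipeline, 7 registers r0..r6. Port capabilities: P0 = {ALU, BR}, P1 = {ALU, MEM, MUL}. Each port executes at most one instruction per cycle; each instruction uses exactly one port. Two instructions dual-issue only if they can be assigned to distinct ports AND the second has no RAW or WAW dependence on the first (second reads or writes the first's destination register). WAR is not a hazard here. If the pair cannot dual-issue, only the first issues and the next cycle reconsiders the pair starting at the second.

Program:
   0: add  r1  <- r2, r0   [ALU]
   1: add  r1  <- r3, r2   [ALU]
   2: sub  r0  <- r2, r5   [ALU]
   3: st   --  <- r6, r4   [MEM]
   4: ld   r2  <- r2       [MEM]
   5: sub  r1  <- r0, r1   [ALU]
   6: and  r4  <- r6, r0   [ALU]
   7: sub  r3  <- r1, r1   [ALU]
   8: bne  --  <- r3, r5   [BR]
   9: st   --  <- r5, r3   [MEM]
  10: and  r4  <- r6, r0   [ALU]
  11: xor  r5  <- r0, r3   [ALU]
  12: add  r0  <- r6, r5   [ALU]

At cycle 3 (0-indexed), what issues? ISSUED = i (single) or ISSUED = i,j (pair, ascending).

#0 head=0: add.ALU i0 WAW r1
#1 head=1: add.ALU;sub.ALU i1+i2 dual
#2 head=3: st.MEM i3 no-port MEM/MEM
#3 head=4: ld.MEM;sub.ALU i4+i5 dual
#4 head=6: and.ALU;sub.ALU i6+i7 dual
#5 head=8: bne.BR;st.MEM i8+i9 dual
#6 head=10: and.ALU;xor.ALU i10+i11 dual
#7 head=12: add.ALU i12 tail

ISSUED = 4,5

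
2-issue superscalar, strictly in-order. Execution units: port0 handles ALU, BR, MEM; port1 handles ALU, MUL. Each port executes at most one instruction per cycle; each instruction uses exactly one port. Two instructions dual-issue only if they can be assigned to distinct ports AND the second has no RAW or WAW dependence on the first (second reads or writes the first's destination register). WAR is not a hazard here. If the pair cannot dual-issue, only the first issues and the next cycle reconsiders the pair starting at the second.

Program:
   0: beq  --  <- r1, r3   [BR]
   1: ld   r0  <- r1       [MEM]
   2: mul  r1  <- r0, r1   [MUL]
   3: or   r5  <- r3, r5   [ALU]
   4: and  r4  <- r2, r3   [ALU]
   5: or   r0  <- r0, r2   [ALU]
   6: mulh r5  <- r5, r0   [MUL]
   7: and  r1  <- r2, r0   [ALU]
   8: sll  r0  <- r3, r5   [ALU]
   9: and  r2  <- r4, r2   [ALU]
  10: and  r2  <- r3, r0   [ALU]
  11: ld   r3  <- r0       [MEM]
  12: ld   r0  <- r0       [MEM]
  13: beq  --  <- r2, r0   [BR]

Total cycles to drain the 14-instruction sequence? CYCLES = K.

t=0 i0:beq ; no-port BR/MEM
t=1 i1:ld ; RAW r0
t=2 i2/i3:mul;or ; dual
t=3 i4/i5:and;or ; dual
t=4 i6/i7:mulh;and ; dual
t=5 i8/i9:sll;and ; dual
t=6 i10/i11:and;ld ; dual
t=7 i12:ld ; no-port MEM/BR
t=8 i13:beq ; tail

CYCLES = 9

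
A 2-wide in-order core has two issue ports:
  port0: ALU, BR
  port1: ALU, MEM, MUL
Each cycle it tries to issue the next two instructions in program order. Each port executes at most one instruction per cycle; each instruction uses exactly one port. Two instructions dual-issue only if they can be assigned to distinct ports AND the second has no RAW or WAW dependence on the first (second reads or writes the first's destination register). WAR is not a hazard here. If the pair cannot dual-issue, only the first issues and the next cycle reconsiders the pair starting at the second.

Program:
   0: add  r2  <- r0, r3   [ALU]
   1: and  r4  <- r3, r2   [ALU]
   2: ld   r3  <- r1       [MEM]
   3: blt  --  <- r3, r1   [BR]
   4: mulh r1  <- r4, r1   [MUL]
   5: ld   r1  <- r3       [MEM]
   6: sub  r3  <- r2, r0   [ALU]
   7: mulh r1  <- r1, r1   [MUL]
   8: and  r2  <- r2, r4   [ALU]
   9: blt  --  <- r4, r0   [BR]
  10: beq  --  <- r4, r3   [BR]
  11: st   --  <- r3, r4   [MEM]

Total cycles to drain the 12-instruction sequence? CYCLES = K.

CYCLES = 7

[0] i0  add  -- RAW r2
[1] i1/i2  and;ld  -- pair
[2] i3/i4  blt;mulh  -- pair
[3] i5/i6  ld;sub  -- pair
[4] i7/i8  mulh;and  -- pair
[5] i9  blt  -- no-port BR/BR
[6] i10/i11  beq;st  -- pair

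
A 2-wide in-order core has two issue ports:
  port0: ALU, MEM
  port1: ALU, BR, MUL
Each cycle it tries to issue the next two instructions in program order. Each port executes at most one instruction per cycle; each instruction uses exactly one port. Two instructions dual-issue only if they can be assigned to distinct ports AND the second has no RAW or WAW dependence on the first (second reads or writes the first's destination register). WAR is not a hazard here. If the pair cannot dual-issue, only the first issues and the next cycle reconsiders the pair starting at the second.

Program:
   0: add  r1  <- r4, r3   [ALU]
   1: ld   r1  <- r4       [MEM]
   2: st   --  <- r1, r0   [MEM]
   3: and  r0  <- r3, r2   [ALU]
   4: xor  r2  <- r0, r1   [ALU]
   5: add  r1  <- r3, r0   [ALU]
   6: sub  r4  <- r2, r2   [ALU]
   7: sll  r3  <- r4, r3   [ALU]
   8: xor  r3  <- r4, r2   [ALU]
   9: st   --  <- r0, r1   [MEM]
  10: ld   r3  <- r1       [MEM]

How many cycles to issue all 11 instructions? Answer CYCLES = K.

t=0 i0:add.ALU ; WAW r1
t=1 i1:ld.MEM ; no-port MEM/MEM
t=2 i2,i3:st.MEM/and.ALU ; 2-wide
t=3 i4,i5:xor.ALU/add.ALU ; 2-wide
t=4 i6:sub.ALU ; RAW r4
t=5 i7:sll.ALU ; WAW r3
t=6 i8,i9:xor.ALU/st.MEM ; 2-wide
t=7 i10:ld.MEM ; tail

CYCLES = 8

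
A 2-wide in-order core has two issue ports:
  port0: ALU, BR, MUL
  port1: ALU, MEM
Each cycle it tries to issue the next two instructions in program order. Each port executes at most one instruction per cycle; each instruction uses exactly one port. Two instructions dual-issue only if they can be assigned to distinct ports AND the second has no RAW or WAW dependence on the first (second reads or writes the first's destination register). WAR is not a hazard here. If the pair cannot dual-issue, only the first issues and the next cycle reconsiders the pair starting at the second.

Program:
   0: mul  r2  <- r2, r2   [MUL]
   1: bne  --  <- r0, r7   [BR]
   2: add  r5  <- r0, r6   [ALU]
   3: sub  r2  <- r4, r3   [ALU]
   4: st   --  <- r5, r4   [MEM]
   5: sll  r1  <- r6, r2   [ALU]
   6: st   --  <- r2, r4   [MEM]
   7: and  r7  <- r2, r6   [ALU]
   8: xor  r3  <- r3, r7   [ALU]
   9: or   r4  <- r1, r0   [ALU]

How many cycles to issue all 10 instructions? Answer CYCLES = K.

t=0 i0:mul ; no-port MUL/BR
t=1 i1+i2:bne/add ; pair
t=2 i3+i4:sub/st ; pair
t=3 i5+i6:sll/st ; pair
t=4 i7:and ; RAW r7
t=5 i8+i9:xor/or ; pair

CYCLES = 6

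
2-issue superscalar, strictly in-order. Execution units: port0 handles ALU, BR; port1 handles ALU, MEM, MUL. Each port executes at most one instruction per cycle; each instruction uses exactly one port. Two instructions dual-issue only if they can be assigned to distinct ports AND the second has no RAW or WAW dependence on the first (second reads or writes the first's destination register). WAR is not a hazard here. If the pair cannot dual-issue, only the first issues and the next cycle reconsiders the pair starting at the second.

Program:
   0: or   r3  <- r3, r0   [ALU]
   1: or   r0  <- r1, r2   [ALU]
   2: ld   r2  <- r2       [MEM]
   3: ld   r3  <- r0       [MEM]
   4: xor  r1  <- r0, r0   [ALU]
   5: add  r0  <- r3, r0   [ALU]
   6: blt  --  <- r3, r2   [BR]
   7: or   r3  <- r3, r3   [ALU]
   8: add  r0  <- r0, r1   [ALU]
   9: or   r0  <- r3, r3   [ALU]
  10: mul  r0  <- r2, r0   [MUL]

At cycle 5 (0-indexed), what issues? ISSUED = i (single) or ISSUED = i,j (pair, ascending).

t=0 i0/i1:or;or ; dual
t=1 i2:ld ; no-port MEM/MEM
t=2 i3/i4:ld;xor ; dual
t=3 i5/i6:add;blt ; dual
t=4 i7/i8:or;add ; dual
t=5 i9:or ; RAW+WAW r0
t=6 i10:mul ; tail

ISSUED = 9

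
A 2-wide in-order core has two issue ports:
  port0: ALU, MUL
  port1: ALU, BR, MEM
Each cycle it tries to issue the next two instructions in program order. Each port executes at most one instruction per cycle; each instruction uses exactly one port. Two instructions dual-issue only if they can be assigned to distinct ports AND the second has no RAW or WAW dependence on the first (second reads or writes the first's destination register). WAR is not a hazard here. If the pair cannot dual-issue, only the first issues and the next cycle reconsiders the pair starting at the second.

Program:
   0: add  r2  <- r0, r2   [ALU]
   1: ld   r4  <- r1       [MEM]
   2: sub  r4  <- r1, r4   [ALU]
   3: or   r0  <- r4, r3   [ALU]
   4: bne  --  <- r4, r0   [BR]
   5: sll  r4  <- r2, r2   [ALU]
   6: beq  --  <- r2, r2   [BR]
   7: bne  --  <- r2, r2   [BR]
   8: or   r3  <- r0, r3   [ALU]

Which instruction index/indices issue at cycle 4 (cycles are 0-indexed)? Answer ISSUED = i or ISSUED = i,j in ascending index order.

#0 head=0: add.ALU;ld.MEM i0&i1 pair
#1 head=2: sub.ALU i2 RAW r4
#2 head=3: or.ALU i3 RAW r0
#3 head=4: bne.BR;sll.ALU i4&i5 pair
#4 head=6: beq.BR i6 no-port BR/BR
#5 head=7: bne.BR;or.ALU i7&i8 pair

ISSUED = 6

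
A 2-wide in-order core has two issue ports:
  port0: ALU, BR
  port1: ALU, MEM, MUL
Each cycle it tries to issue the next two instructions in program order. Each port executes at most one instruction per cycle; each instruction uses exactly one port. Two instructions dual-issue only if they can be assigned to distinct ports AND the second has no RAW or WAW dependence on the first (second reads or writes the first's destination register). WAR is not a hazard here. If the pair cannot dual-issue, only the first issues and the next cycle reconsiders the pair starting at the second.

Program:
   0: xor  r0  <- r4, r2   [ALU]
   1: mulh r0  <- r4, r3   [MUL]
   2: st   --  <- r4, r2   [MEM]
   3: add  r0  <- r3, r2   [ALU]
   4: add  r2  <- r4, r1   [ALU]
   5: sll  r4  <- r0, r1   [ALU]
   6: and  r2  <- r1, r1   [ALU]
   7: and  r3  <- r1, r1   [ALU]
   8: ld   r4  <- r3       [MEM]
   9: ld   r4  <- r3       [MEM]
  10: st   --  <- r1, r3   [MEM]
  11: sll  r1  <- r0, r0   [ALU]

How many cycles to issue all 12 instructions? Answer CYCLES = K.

CYCLES = 8

c0: i0 xor  WAW r0
c1: i1 mulh  no-port MUL/MEM
c2: i2+i3 st;add  2-wide
c3: i4+i5 add;sll  2-wide
c4: i6+i7 and;and  2-wide
c5: i8 ld  no-port MEM/MEM
c6: i9 ld  no-port MEM/MEM
c7: i10+i11 st;sll  2-wide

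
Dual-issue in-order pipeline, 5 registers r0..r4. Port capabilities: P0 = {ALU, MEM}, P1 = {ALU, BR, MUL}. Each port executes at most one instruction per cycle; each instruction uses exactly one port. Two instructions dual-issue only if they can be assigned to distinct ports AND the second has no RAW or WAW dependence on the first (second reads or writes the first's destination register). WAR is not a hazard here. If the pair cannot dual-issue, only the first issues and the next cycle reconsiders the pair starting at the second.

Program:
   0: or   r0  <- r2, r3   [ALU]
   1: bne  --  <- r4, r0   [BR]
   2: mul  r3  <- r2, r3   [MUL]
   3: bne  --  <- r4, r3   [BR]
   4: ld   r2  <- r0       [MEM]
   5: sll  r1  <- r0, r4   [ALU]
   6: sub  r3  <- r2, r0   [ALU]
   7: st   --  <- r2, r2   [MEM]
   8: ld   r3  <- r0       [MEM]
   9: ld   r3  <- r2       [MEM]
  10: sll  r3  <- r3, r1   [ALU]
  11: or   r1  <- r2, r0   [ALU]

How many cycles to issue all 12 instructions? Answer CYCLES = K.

CYCLES = 9

c0: i0 or  RAW r0
c1: i1 bne  no-port BR/MUL
c2: i2 mul  no-port MUL/BR
c3: i3&i4 bne;ld  2-wide
c4: i5&i6 sll;sub  2-wide
c5: i7 st  no-port MEM/MEM
c6: i8 ld  no-port MEM/MEM
c7: i9 ld  RAW+WAW r3
c8: i10&i11 sll;or  2-wide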